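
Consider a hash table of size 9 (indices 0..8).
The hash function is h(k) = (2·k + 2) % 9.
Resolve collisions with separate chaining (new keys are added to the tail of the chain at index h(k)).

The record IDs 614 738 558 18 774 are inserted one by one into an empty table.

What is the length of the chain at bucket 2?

Insert 614: h=6, bucket 6 empty -> new chain.
Insert 738: h=2, bucket 2 empty -> new chain.
Insert 558: h=2, bucket 2 nonempty -> append to chain.
Insert 18: h=2, bucket 2 nonempty -> append to chain.
Insert 774: h=2, bucket 2 nonempty -> append to chain.
Final buckets:
0: ∅
1: ∅
2: 738 -> 558 -> 18 -> 774
3: ∅
4: ∅
5: ∅
6: 614
7: ∅
8: ∅

4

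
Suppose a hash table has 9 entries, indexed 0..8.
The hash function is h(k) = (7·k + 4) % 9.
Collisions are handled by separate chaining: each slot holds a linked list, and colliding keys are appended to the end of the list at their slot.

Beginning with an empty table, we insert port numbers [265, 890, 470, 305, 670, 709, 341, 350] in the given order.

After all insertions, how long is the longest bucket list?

265 → bucket 5
890 → bucket 6
470 → bucket 0
305 → bucket 6 (collision)
670 → bucket 5 (collision)
709 → bucket 8
341 → bucket 6 (collision)
350 → bucket 6 (collision)
Final buckets:
0: 470
1: ∅
2: ∅
3: ∅
4: ∅
5: 265 -> 670
6: 890 -> 305 -> 341 -> 350
7: ∅
8: 709

4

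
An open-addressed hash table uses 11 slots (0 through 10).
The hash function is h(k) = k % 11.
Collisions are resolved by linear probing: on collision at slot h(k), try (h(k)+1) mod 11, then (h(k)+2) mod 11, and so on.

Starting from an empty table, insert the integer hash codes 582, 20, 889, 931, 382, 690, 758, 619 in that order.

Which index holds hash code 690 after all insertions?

582 hashes to 10; slot 10 is free => place at 10.
20 hashes to 9; slot 9 is free => place at 9.
889 hashes to 9; 9,10 taken => place at 0.
931 hashes to 7; slot 7 is free => place at 7.
382 hashes to 8; slot 8 is free => place at 8.
690 hashes to 8; 8,9,10,0 taken => place at 1.
758 hashes to 10; 10,0,1 taken => place at 2.
619 hashes to 3; slot 3 is free => place at 3.
Table: [889, 690, 758, 619, ., ., ., 931, 382, 20, 582]

1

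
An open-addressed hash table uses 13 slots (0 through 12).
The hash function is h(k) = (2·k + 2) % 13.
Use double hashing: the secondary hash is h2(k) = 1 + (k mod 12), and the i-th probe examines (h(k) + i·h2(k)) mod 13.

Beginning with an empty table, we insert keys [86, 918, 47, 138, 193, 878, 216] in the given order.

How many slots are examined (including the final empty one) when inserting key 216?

3

86 hashes to 5; slot 5 is free => place at 5.
918 hashes to 5, h2=7; 5 taken => place at 12.
47 hashes to 5, h2=12; 5 taken => place at 4.
138 hashes to 5, h2=7; 5,12 taken => place at 6.
193 hashes to 11; slot 11 is free => place at 11.
878 hashes to 3; slot 3 is free => place at 3.
216 hashes to 5, h2=1; 5,6 taken => place at 7.
Table: [-, -, -, 878, 47, 86, 138, 216, -, -, -, 193, 918]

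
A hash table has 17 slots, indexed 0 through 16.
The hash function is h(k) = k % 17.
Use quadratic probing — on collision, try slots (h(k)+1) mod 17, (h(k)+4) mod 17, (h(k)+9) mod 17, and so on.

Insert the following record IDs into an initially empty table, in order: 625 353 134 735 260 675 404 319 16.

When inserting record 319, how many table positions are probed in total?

625 hashes to 13; slot 13 is free => place at 13.
353 hashes to 13; 13 taken => place at 14.
134 hashes to 15; slot 15 is free => place at 15.
735 hashes to 4; slot 4 is free => place at 4.
260 hashes to 5; slot 5 is free => place at 5.
675 hashes to 12; slot 12 is free => place at 12.
404 hashes to 13; 13,14 taken => place at 0.
319 hashes to 13; 13,14,0,5,12,4,15 taken => place at 11.
16 hashes to 16; slot 16 is free => place at 16.
Table: [404, —, —, —, 735, 260, —, —, —, —, —, 319, 675, 625, 353, 134, 16]

8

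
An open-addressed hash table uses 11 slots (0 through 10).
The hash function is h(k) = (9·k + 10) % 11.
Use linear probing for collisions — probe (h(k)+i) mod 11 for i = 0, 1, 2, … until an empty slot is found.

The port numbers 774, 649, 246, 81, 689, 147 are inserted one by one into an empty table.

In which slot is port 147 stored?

Insert 774: h=2, slot 2 empty => index 2.
Insert 649: h=10, slot 10 empty => index 10.
Insert 246: h=2, slot 2 occupied => index 3.
Insert 81: h=2, slots 2,3 occupied => index 4.
Insert 689: h=7, slot 7 empty => index 7.
Insert 147: h=2, slots 2,3,4 occupied => index 5.
Table: [-, -, 774, 246, 81, 147, -, 689, -, -, 649]

5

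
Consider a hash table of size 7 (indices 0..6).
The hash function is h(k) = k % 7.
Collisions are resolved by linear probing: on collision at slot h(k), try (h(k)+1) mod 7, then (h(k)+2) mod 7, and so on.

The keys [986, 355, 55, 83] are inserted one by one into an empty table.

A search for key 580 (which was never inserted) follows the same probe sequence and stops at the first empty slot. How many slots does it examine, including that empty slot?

Insert 986: h=6, slot 6 empty → index 6.
Insert 355: h=5, slot 5 empty → index 5.
Insert 55: h=6, slot 6 occupied → index 0.
Insert 83: h=6, slots 6,0 occupied → index 1.
Table: [55, 83, _, _, _, 355, 986]
Lookup 580: h=6, probe 6,0,1,2 → slot 2 empty, not found.

4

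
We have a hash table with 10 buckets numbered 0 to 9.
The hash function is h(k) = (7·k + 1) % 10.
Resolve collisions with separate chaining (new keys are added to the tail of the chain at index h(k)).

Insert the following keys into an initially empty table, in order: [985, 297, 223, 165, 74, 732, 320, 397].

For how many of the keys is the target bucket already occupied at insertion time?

985 -> bucket 6
297 -> bucket 0
223 -> bucket 2
165 -> bucket 6 (collision)
74 -> bucket 9
732 -> bucket 5
320 -> bucket 1
397 -> bucket 0 (collision)
Final buckets:
0: 297 -> 397
1: 320
2: 223
3: _
4: _
5: 732
6: 985 -> 165
7: _
8: _
9: 74

2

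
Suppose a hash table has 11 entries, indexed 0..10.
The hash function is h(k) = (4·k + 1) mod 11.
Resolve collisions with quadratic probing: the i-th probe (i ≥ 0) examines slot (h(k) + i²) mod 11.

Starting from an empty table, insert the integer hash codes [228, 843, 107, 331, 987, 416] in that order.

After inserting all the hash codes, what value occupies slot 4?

987

228: h=0 => slot 0
843: h=7 => slot 7
107: h=0, probe 0,1 => slot 1
331: h=5 => slot 5
987: h=0, probe 0,1,4 => slot 4
416: h=4, probe 4,5,8 => slot 8
Table: [228, 107, -, -, 987, 331, -, 843, 416, -, -]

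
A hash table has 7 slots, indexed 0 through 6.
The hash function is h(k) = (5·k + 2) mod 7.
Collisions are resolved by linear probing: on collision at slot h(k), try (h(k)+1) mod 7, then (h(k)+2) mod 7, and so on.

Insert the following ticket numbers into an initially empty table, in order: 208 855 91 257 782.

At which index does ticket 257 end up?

208 hashes to 6; slot 6 is free => place at 6.
855 hashes to 0; slot 0 is free => place at 0.
91 hashes to 2; slot 2 is free => place at 2.
257 hashes to 6; 6,0 taken => place at 1.
782 hashes to 6; 6,0,1,2 taken => place at 3.
Table: [855, 257, 91, 782, _, _, 208]

1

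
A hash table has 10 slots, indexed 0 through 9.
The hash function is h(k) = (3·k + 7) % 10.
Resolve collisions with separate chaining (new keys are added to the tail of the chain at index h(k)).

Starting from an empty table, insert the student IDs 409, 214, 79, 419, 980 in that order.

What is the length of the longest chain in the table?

3

Insert 409: h=4, bucket 4 empty -> new chain.
Insert 214: h=9, bucket 9 empty -> new chain.
Insert 79: h=4, bucket 4 nonempty -> append to chain.
Insert 419: h=4, bucket 4 nonempty -> append to chain.
Insert 980: h=7, bucket 7 empty -> new chain.
Final buckets:
0: -
1: -
2: -
3: -
4: 409 -> 79 -> 419
5: -
6: -
7: 980
8: -
9: 214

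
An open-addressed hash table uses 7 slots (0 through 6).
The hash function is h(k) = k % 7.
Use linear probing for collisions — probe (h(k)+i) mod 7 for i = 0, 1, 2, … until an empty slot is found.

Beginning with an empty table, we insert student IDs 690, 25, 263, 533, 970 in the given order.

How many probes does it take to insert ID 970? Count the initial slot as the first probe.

690 hashes to 4; slot 4 is free → place at 4.
25 hashes to 4; 4 taken → place at 5.
263 hashes to 4; 4,5 taken → place at 6.
533 hashes to 1; slot 1 is free → place at 1.
970 hashes to 4; 4,5,6 taken → place at 0.
Table: [970, 533, ., ., 690, 25, 263]

4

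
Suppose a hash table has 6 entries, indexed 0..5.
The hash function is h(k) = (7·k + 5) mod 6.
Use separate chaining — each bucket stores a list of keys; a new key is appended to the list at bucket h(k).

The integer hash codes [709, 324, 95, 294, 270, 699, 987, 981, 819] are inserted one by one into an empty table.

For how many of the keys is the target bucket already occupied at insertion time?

5

709 → bucket 0
324 → bucket 5
95 → bucket 4
294 → bucket 5 (collision)
270 → bucket 5 (collision)
699 → bucket 2
987 → bucket 2 (collision)
981 → bucket 2 (collision)
819 → bucket 2 (collision)
Final buckets:
0: 709
1: .
2: 699 -> 987 -> 981 -> 819
3: .
4: 95
5: 324 -> 294 -> 270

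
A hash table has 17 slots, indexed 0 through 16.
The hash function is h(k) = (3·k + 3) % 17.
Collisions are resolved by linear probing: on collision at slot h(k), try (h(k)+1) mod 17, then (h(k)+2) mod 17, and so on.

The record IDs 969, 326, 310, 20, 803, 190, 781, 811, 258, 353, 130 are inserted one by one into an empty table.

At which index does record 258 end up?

1

969 hashes to 3; slot 3 is free => place at 3.
326 hashes to 12; slot 12 is free => place at 12.
310 hashes to 15; slot 15 is free => place at 15.
20 hashes to 12; 12 taken => place at 13.
803 hashes to 15; 15 taken => place at 16.
190 hashes to 12; 12,13 taken => place at 14.
781 hashes to 0; slot 0 is free => place at 0.
811 hashes to 5; slot 5 is free => place at 5.
258 hashes to 12; 12,13,14,15,16,0 taken => place at 1.
353 hashes to 8; slot 8 is free => place at 8.
130 hashes to 2; slot 2 is free => place at 2.
Table: [781, 258, 130, 969, -, 811, -, -, 353, -, -, -, 326, 20, 190, 310, 803]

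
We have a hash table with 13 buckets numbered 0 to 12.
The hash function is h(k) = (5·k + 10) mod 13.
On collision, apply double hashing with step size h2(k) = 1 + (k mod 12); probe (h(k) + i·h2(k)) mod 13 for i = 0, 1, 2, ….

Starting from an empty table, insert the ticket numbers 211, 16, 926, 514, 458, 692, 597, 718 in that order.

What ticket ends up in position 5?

458

211 hashes to 12; slot 12 is free → place at 12.
16 hashes to 12, h2=5; 12 taken → place at 4.
926 hashes to 12, h2=3; 12 taken → place at 2.
514 hashes to 6; slot 6 is free → place at 6.
458 hashes to 12, h2=3; 12,2 taken → place at 5.
692 hashes to 12, h2=9; 12 taken → place at 8.
597 hashes to 5, h2=10; 5,2,12 taken → place at 9.
718 hashes to 12, h2=11; 12 taken → place at 10.
Table: [∅, ∅, 926, ∅, 16, 458, 514, ∅, 692, 597, 718, ∅, 211]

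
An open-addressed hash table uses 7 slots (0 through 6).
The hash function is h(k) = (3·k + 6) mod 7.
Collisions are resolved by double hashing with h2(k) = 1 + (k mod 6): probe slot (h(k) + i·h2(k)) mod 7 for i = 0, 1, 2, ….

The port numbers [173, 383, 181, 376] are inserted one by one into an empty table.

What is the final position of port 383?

173: h=0 -> slot 0
383: h=0, h2=6, probe 0,6 -> slot 6
181: h=3 -> slot 3
376: h=0, h2=5, probe 0,5 -> slot 5
Table: [173, _, _, 181, _, 376, 383]

6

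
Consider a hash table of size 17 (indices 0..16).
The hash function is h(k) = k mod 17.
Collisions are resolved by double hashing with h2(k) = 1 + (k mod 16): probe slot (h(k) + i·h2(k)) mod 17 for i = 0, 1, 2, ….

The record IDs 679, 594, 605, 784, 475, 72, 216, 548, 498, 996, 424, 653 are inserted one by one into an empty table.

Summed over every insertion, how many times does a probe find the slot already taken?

679 hashes to 16; slot 16 is free → place at 16.
594 hashes to 16, h2=3; 16 taken → place at 2.
605 hashes to 10; slot 10 is free → place at 10.
784 hashes to 2, h2=1; 2 taken → place at 3.
475 hashes to 16, h2=12; 16 taken → place at 11.
72 hashes to 4; slot 4 is free → place at 4.
216 hashes to 12; slot 12 is free → place at 12.
548 hashes to 4, h2=5; 4 taken → place at 9.
498 hashes to 5; slot 5 is free → place at 5.
996 hashes to 10, h2=5; 10 taken → place at 15.
424 hashes to 16, h2=9; 16 taken → place at 8.
653 hashes to 7; slot 7 is free → place at 7.
Table: [-, -, 594, 784, 72, 498, -, 653, 424, 548, 605, 475, 216, -, -, 996, 679]

6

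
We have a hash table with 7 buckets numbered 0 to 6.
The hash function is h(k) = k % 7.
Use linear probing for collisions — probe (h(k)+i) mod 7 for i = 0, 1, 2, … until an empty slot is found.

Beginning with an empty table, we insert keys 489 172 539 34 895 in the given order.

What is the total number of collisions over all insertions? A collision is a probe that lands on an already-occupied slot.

489 hashes to 6; slot 6 is free => place at 6.
172 hashes to 4; slot 4 is free => place at 4.
539 hashes to 0; slot 0 is free => place at 0.
34 hashes to 6; 6,0 taken => place at 1.
895 hashes to 6; 6,0,1 taken => place at 2.
Table: [539, 34, 895, —, 172, —, 489]

5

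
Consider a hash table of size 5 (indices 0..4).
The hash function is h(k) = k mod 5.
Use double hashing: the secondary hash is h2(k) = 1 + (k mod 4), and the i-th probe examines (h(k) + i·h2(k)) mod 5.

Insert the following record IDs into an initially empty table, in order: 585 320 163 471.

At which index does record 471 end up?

4

585 hashes to 0; slot 0 is free -> place at 0.
320 hashes to 0, h2=1; 0 taken -> place at 1.
163 hashes to 3; slot 3 is free -> place at 3.
471 hashes to 1, h2=4; 1,0 taken -> place at 4.
Table: [585, 320, -, 163, 471]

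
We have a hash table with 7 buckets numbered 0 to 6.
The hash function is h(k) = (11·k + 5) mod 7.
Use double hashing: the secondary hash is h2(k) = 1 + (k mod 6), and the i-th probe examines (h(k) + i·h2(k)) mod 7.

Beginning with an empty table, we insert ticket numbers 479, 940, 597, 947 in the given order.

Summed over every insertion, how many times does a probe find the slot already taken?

3

479 hashes to 3; slot 3 is free → place at 3.
940 hashes to 6; slot 6 is free → place at 6.
597 hashes to 6, h2=4; 6,3 taken → place at 0.
947 hashes to 6, h2=6; 6 taken → place at 5.
Table: [597, ., ., 479, ., 947, 940]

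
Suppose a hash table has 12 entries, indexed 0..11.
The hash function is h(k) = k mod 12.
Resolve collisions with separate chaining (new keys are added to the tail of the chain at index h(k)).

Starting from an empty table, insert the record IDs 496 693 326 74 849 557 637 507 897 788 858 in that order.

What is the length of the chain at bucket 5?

496 -> bucket 4
693 -> bucket 9
326 -> bucket 2
74 -> bucket 2 (collision)
849 -> bucket 9 (collision)
557 -> bucket 5
637 -> bucket 1
507 -> bucket 3
897 -> bucket 9 (collision)
788 -> bucket 8
858 -> bucket 6
Final buckets:
0: .
1: 637
2: 326 -> 74
3: 507
4: 496
5: 557
6: 858
7: .
8: 788
9: 693 -> 849 -> 897
10: .
11: .

1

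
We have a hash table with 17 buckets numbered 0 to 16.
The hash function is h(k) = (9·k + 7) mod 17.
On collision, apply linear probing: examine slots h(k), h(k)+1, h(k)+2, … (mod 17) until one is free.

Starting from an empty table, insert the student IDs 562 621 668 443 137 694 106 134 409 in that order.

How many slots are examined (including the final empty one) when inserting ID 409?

562: h=16 → slot 16
621: h=3 → slot 3
668: h=1 → slot 1
443: h=16, probe 16,0 → slot 0
137: h=16, probe 16,0,1,2 → slot 2
694: h=14 → slot 14
106: h=9 → slot 9
134: h=6 → slot 6
409: h=16, probe 16,0,1,2,3,4 → slot 4
Table: [443, 668, 137, 621, 409, ∅, 134, ∅, ∅, 106, ∅, ∅, ∅, ∅, 694, ∅, 562]

6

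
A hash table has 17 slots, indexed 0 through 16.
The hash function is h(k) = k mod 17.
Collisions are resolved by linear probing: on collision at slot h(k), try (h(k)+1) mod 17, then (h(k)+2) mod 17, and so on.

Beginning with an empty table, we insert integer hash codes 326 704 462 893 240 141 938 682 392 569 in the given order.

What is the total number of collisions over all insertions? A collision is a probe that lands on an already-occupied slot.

326 hashes to 3; slot 3 is free -> place at 3.
704 hashes to 7; slot 7 is free -> place at 7.
462 hashes to 3; 3 taken -> place at 4.
893 hashes to 9; slot 9 is free -> place at 9.
240 hashes to 2; slot 2 is free -> place at 2.
141 hashes to 5; slot 5 is free -> place at 5.
938 hashes to 3; 3,4,5 taken -> place at 6.
682 hashes to 2; 2,3,4,5,6,7 taken -> place at 8.
392 hashes to 1; slot 1 is free -> place at 1.
569 hashes to 8; 8,9 taken -> place at 10.
Table: [_, 392, 240, 326, 462, 141, 938, 704, 682, 893, 569, _, _, _, _, _, _]

12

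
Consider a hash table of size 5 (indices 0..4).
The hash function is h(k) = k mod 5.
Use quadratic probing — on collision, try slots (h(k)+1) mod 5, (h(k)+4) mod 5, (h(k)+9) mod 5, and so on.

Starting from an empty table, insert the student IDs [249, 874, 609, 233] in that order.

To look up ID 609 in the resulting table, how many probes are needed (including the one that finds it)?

3

249: h=4 => slot 4
874: h=4, probe 4,0 => slot 0
609: h=4, probe 4,0,3 => slot 3
233: h=3, probe 3,4,2 => slot 2
Table: [874, ∅, 233, 609, 249]
Lookup 609: h=4, probe 4,0,3 → found at 3.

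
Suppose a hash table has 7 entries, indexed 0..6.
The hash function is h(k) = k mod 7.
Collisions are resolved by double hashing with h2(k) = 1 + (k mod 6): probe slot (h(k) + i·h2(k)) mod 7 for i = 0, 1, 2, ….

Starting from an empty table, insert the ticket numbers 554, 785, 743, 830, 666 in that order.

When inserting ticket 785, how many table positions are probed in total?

2

Insert 554: h=1, slot 1 empty -> index 1.
Insert 785: h=1, h2=6, slot 1 occupied -> index 0.
Insert 743: h=1, h2=6, slots 1,0 occupied -> index 6.
Insert 830: h=4, slot 4 empty -> index 4.
Insert 666: h=1, h2=1, slot 1 occupied -> index 2.
Table: [785, 554, 666, —, 830, —, 743]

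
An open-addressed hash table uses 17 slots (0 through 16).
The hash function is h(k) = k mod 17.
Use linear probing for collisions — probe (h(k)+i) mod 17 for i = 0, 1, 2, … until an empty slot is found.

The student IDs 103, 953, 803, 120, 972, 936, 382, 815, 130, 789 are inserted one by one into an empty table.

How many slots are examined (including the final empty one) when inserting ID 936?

103: h=1 → slot 1
953: h=1, probe 1,2 → slot 2
803: h=4 → slot 4
120: h=1, probe 1,2,3 → slot 3
972: h=3, probe 3,4,5 → slot 5
936: h=1, probe 1,2,3,4,5,6 → slot 6
382: h=8 → slot 8
815: h=16 → slot 16
130: h=11 → slot 11
789: h=7 → slot 7
Table: [∅, 103, 953, 120, 803, 972, 936, 789, 382, ∅, ∅, 130, ∅, ∅, ∅, ∅, 815]

6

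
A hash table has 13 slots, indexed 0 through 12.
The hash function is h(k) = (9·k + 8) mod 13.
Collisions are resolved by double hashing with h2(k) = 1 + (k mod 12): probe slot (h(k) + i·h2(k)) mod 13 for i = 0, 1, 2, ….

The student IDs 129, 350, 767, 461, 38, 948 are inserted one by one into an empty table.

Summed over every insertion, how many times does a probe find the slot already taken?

129 hashes to 12; slot 12 is free → place at 12.
350 hashes to 12, h2=3; 12 taken → place at 2.
767 hashes to 8; slot 8 is free → place at 8.
461 hashes to 10; slot 10 is free → place at 10.
38 hashes to 12, h2=3; 12,2 taken → place at 5.
948 hashes to 12, h2=1; 12 taken → place at 0.
Table: [948, —, 350, —, —, 38, —, —, 767, —, 461, —, 129]

4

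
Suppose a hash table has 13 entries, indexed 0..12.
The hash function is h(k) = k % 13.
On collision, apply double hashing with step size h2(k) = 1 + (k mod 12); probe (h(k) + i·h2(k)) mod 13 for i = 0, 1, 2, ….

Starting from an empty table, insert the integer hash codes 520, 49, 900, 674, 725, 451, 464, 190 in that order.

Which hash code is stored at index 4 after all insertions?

451

520: h=0 -> slot 0
49: h=10 -> slot 10
900: h=3 -> slot 3
674: h=11 -> slot 11
725: h=10, h2=6, probe 10,3,9 -> slot 9
451: h=9, h2=8, probe 9,4 -> slot 4
464: h=9, h2=9, probe 9,5 -> slot 5
190: h=8 -> slot 8
Table: [520, ., ., 900, 451, 464, ., ., 190, 725, 49, 674, .]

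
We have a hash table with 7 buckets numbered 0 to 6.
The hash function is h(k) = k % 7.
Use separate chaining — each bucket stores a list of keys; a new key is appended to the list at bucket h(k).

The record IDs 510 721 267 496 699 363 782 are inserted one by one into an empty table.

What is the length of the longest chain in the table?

Insert 510: h=6, bucket 6 empty → new chain.
Insert 721: h=0, bucket 0 empty → new chain.
Insert 267: h=1, bucket 1 empty → new chain.
Insert 496: h=6, bucket 6 nonempty → append to chain.
Insert 699: h=6, bucket 6 nonempty → append to chain.
Insert 363: h=6, bucket 6 nonempty → append to chain.
Insert 782: h=5, bucket 5 empty → new chain.
Final buckets:
0: 721
1: 267
2: .
3: .
4: .
5: 782
6: 510 -> 496 -> 699 -> 363

4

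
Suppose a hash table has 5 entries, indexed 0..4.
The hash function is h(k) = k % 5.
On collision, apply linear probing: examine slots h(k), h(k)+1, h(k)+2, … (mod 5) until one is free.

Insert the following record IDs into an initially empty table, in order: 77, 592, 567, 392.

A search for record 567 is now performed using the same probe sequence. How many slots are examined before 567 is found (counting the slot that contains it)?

3

77: h=2 => slot 2
592: h=2, probe 2,3 => slot 3
567: h=2, probe 2,3,4 => slot 4
392: h=2, probe 2,3,4,0 => slot 0
Table: [392, ∅, 77, 592, 567]
Lookup 567: h=2, probe 2,3,4 → found at 4.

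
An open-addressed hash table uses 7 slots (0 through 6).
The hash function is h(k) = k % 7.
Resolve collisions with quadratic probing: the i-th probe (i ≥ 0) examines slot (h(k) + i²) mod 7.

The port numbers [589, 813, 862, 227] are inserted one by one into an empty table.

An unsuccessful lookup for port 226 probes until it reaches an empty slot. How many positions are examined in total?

589: h=1 -> slot 1
813: h=1, probe 1,2 -> slot 2
862: h=1, probe 1,2,5 -> slot 5
227: h=3 -> slot 3
Table: [., 589, 813, 227, ., 862, .]
Lookup 226: h=2, probe 2,3,6 → slot 6 empty, not found.

3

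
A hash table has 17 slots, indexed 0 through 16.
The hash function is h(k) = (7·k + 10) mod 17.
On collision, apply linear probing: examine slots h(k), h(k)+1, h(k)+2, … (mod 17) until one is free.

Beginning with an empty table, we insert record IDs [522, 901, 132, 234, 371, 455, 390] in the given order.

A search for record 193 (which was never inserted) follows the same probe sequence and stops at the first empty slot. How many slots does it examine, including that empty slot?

522: h=9 -> slot 9
901: h=10 -> slot 10
132: h=16 -> slot 16
234: h=16, probe 16,0 -> slot 0
371: h=6 -> slot 6
455: h=16, probe 16,0,1 -> slot 1
390: h=3 -> slot 3
Table: [234, 455, ., 390, ., ., 371, ., ., 522, 901, ., ., ., ., ., 132]
Lookup 193: h=1, probe 1,2 → slot 2 empty, not found.

2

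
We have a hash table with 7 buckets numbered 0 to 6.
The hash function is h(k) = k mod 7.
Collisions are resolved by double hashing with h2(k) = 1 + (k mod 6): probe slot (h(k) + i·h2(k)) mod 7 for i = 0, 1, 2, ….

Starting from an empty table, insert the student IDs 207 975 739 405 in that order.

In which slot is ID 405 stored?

207: h=4 -> slot 4
975: h=2 -> slot 2
739: h=4, h2=2, probe 4,6 -> slot 6
405: h=6, h2=4, probe 6,3 -> slot 3
Table: [_, _, 975, 405, 207, _, 739]

3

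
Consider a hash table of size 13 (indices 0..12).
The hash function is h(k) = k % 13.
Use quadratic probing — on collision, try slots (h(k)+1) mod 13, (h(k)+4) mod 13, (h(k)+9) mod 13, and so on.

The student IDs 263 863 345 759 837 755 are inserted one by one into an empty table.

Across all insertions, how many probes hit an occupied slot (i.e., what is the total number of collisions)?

263 hashes to 3; slot 3 is free -> place at 3.
863 hashes to 5; slot 5 is free -> place at 5.
345 hashes to 7; slot 7 is free -> place at 7.
759 hashes to 5; 5 taken -> place at 6.
837 hashes to 5; 5,6 taken -> place at 9.
755 hashes to 1; slot 1 is free -> place at 1.
Table: [—, 755, —, 263, —, 863, 759, 345, —, 837, —, —, —]

3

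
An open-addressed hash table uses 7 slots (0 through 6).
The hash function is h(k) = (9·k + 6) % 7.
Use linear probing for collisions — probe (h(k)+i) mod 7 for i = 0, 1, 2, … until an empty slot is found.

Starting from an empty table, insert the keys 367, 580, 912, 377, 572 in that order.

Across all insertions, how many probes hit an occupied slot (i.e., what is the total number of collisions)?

367: h=5 → slot 5
580: h=4 → slot 4
912: h=3 → slot 3
377: h=4, probe 4,5,6 → slot 6
572: h=2 → slot 2
Table: [∅, ∅, 572, 912, 580, 367, 377]

2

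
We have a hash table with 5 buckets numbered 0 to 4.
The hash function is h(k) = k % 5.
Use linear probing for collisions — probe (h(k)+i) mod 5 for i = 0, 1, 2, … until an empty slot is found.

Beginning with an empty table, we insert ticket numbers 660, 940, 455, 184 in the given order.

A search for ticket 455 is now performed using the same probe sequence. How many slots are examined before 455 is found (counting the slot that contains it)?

660: h=0 → slot 0
940: h=0, probe 0,1 → slot 1
455: h=0, probe 0,1,2 → slot 2
184: h=4 → slot 4
Table: [660, 940, 455, ., 184]
Lookup 455: h=0, probe 0,1,2 → found at 2.

3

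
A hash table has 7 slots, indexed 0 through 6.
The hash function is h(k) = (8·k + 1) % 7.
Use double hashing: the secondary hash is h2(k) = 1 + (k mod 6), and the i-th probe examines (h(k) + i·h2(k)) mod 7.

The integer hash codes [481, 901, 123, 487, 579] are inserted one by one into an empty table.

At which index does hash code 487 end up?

481: h=6 => slot 6
901: h=6, h2=2, probe 6,1 => slot 1
123: h=5 => slot 5
487: h=5, h2=2, probe 5,0 => slot 0
579: h=6, h2=4, probe 6,3 => slot 3
Table: [487, 901, -, 579, -, 123, 481]

0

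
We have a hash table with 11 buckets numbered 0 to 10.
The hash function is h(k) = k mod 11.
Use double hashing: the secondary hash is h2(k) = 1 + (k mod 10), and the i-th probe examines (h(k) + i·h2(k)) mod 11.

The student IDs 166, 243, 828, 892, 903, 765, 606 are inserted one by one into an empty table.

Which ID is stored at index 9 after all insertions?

903

166 hashes to 1; slot 1 is free -> place at 1.
243 hashes to 1, h2=4; 1 taken -> place at 5.
828 hashes to 3; slot 3 is free -> place at 3.
892 hashes to 1, h2=3; 1 taken -> place at 4.
903 hashes to 1, h2=4; 1,5 taken -> place at 9.
765 hashes to 6; slot 6 is free -> place at 6.
606 hashes to 1, h2=7; 1 taken -> place at 8.
Table: [∅, 166, ∅, 828, 892, 243, 765, ∅, 606, 903, ∅]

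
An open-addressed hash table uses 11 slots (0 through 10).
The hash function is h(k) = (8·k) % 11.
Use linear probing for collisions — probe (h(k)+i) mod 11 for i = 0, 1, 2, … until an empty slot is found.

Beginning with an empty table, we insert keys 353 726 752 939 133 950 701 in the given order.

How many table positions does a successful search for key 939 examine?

Insert 353: h=8, slot 8 empty => index 8.
Insert 726: h=0, slot 0 empty => index 0.
Insert 752: h=10, slot 10 empty => index 10.
Insert 939: h=10, slots 10,0 occupied => index 1.
Insert 133: h=8, slot 8 occupied => index 9.
Insert 950: h=10, slots 10,0,1 occupied => index 2.
Insert 701: h=9, slots 9,10,0,1,2 occupied => index 3.
Table: [726, 939, 950, 701, ., ., ., ., 353, 133, 752]
Lookup 939: h=10, probe 10,0,1 → found at 1.

3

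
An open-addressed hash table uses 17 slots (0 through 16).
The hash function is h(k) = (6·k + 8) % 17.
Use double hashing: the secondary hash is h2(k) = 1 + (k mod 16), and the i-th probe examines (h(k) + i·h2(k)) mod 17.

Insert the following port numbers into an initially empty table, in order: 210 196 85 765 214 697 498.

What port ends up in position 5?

765

Insert 210: h=10, slot 10 empty -> index 10.
Insert 196: h=11, slot 11 empty -> index 11.
Insert 85: h=8, slot 8 empty -> index 8.
Insert 765: h=8, h2=14, slot 8 occupied -> index 5.
Insert 214: h=0, slot 0 empty -> index 0.
Insert 697: h=8, h2=10, slot 8 occupied -> index 1.
Insert 498: h=4, slot 4 empty -> index 4.
Table: [214, 697, _, _, 498, 765, _, _, 85, _, 210, 196, _, _, _, _, _]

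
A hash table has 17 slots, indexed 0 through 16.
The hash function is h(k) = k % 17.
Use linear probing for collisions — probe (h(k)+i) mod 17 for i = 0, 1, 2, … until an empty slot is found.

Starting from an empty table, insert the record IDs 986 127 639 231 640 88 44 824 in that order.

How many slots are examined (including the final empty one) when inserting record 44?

4

Insert 986: h=0, slot 0 empty -> index 0.
Insert 127: h=8, slot 8 empty -> index 8.
Insert 639: h=10, slot 10 empty -> index 10.
Insert 231: h=10, slot 10 occupied -> index 11.
Insert 640: h=11, slot 11 occupied -> index 12.
Insert 88: h=3, slot 3 empty -> index 3.
Insert 44: h=10, slots 10,11,12 occupied -> index 13.
Insert 824: h=8, slot 8 occupied -> index 9.
Table: [986, ., ., 88, ., ., ., ., 127, 824, 639, 231, 640, 44, ., ., .]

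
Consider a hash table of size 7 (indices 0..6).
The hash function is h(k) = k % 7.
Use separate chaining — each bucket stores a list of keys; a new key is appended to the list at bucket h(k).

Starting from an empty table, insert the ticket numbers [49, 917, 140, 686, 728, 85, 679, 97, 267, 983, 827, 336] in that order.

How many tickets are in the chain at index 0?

Insert 49: h=0, bucket 0 empty -> new chain.
Insert 917: h=0, bucket 0 nonempty -> append to chain.
Insert 140: h=0, bucket 0 nonempty -> append to chain.
Insert 686: h=0, bucket 0 nonempty -> append to chain.
Insert 728: h=0, bucket 0 nonempty -> append to chain.
Insert 85: h=1, bucket 1 empty -> new chain.
Insert 679: h=0, bucket 0 nonempty -> append to chain.
Insert 97: h=6, bucket 6 empty -> new chain.
Insert 267: h=1, bucket 1 nonempty -> append to chain.
Insert 983: h=3, bucket 3 empty -> new chain.
Insert 827: h=1, bucket 1 nonempty -> append to chain.
Insert 336: h=0, bucket 0 nonempty -> append to chain.
Final buckets:
0: 49 -> 917 -> 140 -> 686 -> 728 -> 679 -> 336
1: 85 -> 267 -> 827
2: -
3: 983
4: -
5: -
6: 97

7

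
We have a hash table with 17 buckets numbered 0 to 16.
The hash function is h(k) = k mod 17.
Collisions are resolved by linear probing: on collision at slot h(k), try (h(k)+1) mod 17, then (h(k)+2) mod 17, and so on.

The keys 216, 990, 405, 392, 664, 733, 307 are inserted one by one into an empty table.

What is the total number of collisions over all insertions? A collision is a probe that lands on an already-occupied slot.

6

216: h=12 -> slot 12
990: h=4 -> slot 4
405: h=14 -> slot 14
392: h=1 -> slot 1
664: h=1, probe 1,2 -> slot 2
733: h=2, probe 2,3 -> slot 3
307: h=1, probe 1,2,3,4,5 -> slot 5
Table: [∅, 392, 664, 733, 990, 307, ∅, ∅, ∅, ∅, ∅, ∅, 216, ∅, 405, ∅, ∅]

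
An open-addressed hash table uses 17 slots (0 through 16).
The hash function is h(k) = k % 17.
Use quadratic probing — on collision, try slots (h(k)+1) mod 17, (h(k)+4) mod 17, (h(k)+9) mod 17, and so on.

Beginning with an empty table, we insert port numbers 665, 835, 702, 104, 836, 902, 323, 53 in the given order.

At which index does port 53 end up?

11

Insert 665: h=2, slot 2 empty -> index 2.
Insert 835: h=2, slot 2 occupied -> index 3.
Insert 702: h=5, slot 5 empty -> index 5.
Insert 104: h=2, slots 2,3 occupied -> index 6.
Insert 836: h=3, slot 3 occupied -> index 4.
Insert 902: h=1, slot 1 empty -> index 1.
Insert 323: h=0, slot 0 empty -> index 0.
Insert 53: h=2, slots 2,3,6 occupied -> index 11.
Table: [323, 902, 665, 835, 836, 702, 104, —, —, —, —, 53, —, —, —, —, —]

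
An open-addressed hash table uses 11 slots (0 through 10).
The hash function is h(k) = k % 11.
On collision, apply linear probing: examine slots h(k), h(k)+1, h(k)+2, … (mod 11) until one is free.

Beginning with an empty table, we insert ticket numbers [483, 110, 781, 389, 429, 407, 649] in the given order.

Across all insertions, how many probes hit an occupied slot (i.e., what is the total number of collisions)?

483 hashes to 10; slot 10 is free => place at 10.
110 hashes to 0; slot 0 is free => place at 0.
781 hashes to 0; 0 taken => place at 1.
389 hashes to 4; slot 4 is free => place at 4.
429 hashes to 0; 0,1 taken => place at 2.
407 hashes to 0; 0,1,2 taken => place at 3.
649 hashes to 0; 0,1,2,3,4 taken => place at 5.
Table: [110, 781, 429, 407, 389, 649, _, _, _, _, 483]

11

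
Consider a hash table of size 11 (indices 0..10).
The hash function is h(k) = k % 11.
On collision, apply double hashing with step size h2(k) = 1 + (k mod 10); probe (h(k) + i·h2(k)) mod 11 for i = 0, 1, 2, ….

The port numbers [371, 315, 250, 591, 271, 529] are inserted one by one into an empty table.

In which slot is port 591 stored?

10

Insert 371: h=8, slot 8 empty -> index 8.
Insert 315: h=7, slot 7 empty -> index 7.
Insert 250: h=8, h2=1, slot 8 occupied -> index 9.
Insert 591: h=8, h2=2, slot 8 occupied -> index 10.
Insert 271: h=7, h2=2, slots 7,9 occupied -> index 0.
Insert 529: h=1, slot 1 empty -> index 1.
Table: [271, 529, ., ., ., ., ., 315, 371, 250, 591]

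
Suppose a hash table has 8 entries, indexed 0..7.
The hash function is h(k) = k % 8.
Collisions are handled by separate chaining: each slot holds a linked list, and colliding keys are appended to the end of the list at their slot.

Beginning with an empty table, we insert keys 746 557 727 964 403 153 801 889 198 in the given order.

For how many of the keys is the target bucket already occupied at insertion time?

746 → bucket 2
557 → bucket 5
727 → bucket 7
964 → bucket 4
403 → bucket 3
153 → bucket 1
801 → bucket 1 (collision)
889 → bucket 1 (collision)
198 → bucket 6
Final buckets:
0: ∅
1: 153 -> 801 -> 889
2: 746
3: 403
4: 964
5: 557
6: 198
7: 727

2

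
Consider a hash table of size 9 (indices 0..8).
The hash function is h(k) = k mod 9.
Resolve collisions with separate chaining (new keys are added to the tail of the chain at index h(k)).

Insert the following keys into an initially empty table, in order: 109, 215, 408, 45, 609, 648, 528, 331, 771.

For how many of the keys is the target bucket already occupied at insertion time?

Insert 109: h=1, bucket 1 empty -> new chain.
Insert 215: h=8, bucket 8 empty -> new chain.
Insert 408: h=3, bucket 3 empty -> new chain.
Insert 45: h=0, bucket 0 empty -> new chain.
Insert 609: h=6, bucket 6 empty -> new chain.
Insert 648: h=0, bucket 0 nonempty -> append to chain.
Insert 528: h=6, bucket 6 nonempty -> append to chain.
Insert 331: h=7, bucket 7 empty -> new chain.
Insert 771: h=6, bucket 6 nonempty -> append to chain.
Final buckets:
0: 45 -> 648
1: 109
2: ∅
3: 408
4: ∅
5: ∅
6: 609 -> 528 -> 771
7: 331
8: 215

3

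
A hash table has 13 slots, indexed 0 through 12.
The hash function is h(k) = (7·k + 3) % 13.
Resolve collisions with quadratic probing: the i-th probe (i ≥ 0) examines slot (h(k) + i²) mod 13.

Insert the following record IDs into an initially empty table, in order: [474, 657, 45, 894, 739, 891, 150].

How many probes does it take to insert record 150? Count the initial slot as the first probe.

3

Insert 474: h=6, slot 6 empty => index 6.
Insert 657: h=0, slot 0 empty => index 0.
Insert 45: h=6, slot 6 occupied => index 7.
Insert 894: h=8, slot 8 empty => index 8.
Insert 739: h=2, slot 2 empty => index 2.
Insert 891: h=0, slot 0 occupied => index 1.
Insert 150: h=0, slots 0,1 occupied => index 4.
Table: [657, 891, 739, -, 150, -, 474, 45, 894, -, -, -, -]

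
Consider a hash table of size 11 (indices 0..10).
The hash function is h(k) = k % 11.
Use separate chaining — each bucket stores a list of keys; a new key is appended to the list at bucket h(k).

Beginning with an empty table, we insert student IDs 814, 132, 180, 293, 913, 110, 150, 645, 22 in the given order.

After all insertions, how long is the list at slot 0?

814 -> bucket 0
132 -> bucket 0 (collision)
180 -> bucket 4
293 -> bucket 7
913 -> bucket 0 (collision)
110 -> bucket 0 (collision)
150 -> bucket 7 (collision)
645 -> bucket 7 (collision)
22 -> bucket 0 (collision)
Final buckets:
0: 814 -> 132 -> 913 -> 110 -> 22
1: -
2: -
3: -
4: 180
5: -
6: -
7: 293 -> 150 -> 645
8: -
9: -
10: -

5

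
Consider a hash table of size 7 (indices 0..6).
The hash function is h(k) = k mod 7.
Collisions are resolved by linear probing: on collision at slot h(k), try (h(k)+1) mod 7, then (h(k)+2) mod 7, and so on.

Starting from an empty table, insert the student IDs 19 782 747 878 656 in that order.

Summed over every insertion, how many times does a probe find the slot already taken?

6

19: h=5 => slot 5
782: h=5, probe 5,6 => slot 6
747: h=5, probe 5,6,0 => slot 0
878: h=3 => slot 3
656: h=5, probe 5,6,0,1 => slot 1
Table: [747, 656, _, 878, _, 19, 782]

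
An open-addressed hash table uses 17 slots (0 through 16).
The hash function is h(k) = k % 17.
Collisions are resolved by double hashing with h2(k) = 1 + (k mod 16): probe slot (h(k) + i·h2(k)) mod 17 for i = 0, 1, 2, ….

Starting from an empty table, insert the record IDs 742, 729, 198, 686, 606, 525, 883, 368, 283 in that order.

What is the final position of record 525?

742 hashes to 11; slot 11 is free → place at 11.
729 hashes to 15; slot 15 is free → place at 15.
198 hashes to 11, h2=7; 11 taken → place at 1.
686 hashes to 6; slot 6 is free → place at 6.
606 hashes to 11, h2=15; 11 taken → place at 9.
525 hashes to 15, h2=14; 15 taken → place at 12.
883 hashes to 16; slot 16 is free → place at 16.
368 hashes to 11, h2=1; 11,12 taken → place at 13.
283 hashes to 11, h2=12; 11,6,1,13 taken → place at 8.
Table: [-, 198, -, -, -, -, 686, -, 283, 606, -, 742, 525, 368, -, 729, 883]

12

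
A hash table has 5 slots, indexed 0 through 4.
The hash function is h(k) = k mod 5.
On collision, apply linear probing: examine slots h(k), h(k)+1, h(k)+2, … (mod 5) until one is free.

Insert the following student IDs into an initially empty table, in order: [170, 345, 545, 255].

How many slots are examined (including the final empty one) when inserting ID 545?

3

Insert 170: h=0, slot 0 empty → index 0.
Insert 345: h=0, slot 0 occupied → index 1.
Insert 545: h=0, slots 0,1 occupied → index 2.
Insert 255: h=0, slots 0,1,2 occupied → index 3.
Table: [170, 345, 545, 255, _]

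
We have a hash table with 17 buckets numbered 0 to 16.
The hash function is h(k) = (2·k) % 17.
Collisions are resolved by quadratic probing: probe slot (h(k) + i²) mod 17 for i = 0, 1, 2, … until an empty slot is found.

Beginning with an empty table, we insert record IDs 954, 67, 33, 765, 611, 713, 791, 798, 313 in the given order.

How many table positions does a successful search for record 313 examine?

Insert 954: h=4, slot 4 empty → index 4.
Insert 67: h=15, slot 15 empty → index 15.
Insert 33: h=15, slot 15 occupied → index 16.
Insert 765: h=0, slot 0 empty → index 0.
Insert 611: h=15, slots 15,16 occupied → index 2.
Insert 713: h=15, slots 15,16,2 occupied → index 7.
Insert 791: h=1, slot 1 empty → index 1.
Insert 798: h=15, slots 15,16,2,7 occupied → index 14.
Insert 313: h=14, slots 14,15,1 occupied → index 6.
Table: [765, 791, 611, ., 954, ., 313, 713, ., ., ., ., ., ., 798, 67, 33]
Lookup 313: h=14, probe 14,15,1,6 → found at 6.

4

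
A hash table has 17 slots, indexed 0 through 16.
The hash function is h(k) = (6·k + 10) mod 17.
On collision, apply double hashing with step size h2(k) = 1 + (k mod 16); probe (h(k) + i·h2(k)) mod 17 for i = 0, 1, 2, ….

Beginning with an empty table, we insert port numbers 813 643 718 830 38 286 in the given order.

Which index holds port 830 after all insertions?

813 hashes to 9; slot 9 is free → place at 9.
643 hashes to 9, h2=4; 9 taken → place at 13.
718 hashes to 0; slot 0 is free → place at 0.
830 hashes to 9, h2=15; 9 taken → place at 7.
38 hashes to 0, h2=7; 0,7 taken → place at 14.
286 hashes to 9, h2=15; 9,7 taken → place at 5.
Table: [718, _, _, _, _, 286, _, 830, _, 813, _, _, _, 643, 38, _, _]

7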